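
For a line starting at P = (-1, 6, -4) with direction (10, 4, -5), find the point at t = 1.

P(t) = P + t·d
  = (-1 + 10·1, 6 + 4·1, -4 + (-5)·1)
  = (-1 + 10, 6 + 4, -4 - 5)
  = (9, 10, -9)

(9, 10, -9)


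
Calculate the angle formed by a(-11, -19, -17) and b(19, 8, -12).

a·b = (-11)·19 + (-19)·8 + (-17)·(-12) = -209 - 152 + 204 = -157
|a| = √((-11)² + (-19)² + (-17)²) = √771 ≈ 27.77
|b| = √(19² + 8² + (-12)²) = √569 ≈ 23.85
cos θ = (a·b)/(|a||b|) = -157/(27.77·23.85) ≈ -0.237
θ = arccos(-0.237) ≈ 103.7°

103.7°


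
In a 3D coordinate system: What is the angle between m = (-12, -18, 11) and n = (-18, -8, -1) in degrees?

m·n = (-12)·(-18) + (-18)·(-8) + 11·(-1) = 216 + 144 - 11 = 349
|m| = √((-12)² + (-18)² + 11²) = √589 ≈ 24.27
|n| = √((-18)² + (-8)² + (-1)²) = √389 ≈ 19.72
cos θ = (m·n)/(|m||n|) = 349/(24.27·19.72) ≈ 0.7291
θ = arccos(0.7291) ≈ 43.19°

43.19°


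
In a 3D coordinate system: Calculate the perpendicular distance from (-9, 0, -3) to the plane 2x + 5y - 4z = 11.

distance = |a·x₀ + b·y₀ + c·z₀ - d| / √(a² + b² + c²)
  = |2·(-9) + 5·0 + (-4)·(-3) - 11| / √(2² + 5² + (-4)²)
  = |-18 + 0 + 12 - 11| / √(4 + 25 + 16)
  = |-17| / √45
  = 17 / 6.708
  ≈ 2.534

2.534


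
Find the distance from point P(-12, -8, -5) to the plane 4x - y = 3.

distance = |a·x₀ + b·y₀ + c·z₀ - d| / √(a² + b² + c²)
  = |4·(-12) + (-1)·(-8) + 0·(-5) - 3| / √(4² + (-1)² + 0²)
  = |-48 + 8 + 0 - 3| / √(16 + 1 + 0)
  = |-43| / √17
  = 43 / 4.123
  ≈ 10.43

10.43


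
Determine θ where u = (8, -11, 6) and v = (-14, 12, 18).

u·v = 8·(-14) + (-11)·12 + 6·18 = -112 - 132 + 108 = -136
|u| = √(8² + (-11)² + 6²) = √221 ≈ 14.87
|v| = √((-14)² + 12² + 18²) = √664 ≈ 25.77
cos θ = (u·v)/(|u||v|) = -136/(14.87·25.77) ≈ -0.355
θ = arccos(-0.355) ≈ 110.8°

110.8°


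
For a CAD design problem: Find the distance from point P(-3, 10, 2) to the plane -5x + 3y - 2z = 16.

distance = |a·x₀ + b·y₀ + c·z₀ - d| / √(a² + b² + c²)
  = |(-5)·(-3) + 3·10 + (-2)·2 - 16| / √((-5)² + 3² + (-2)²)
  = |15 + 30 - 4 - 16| / √(25 + 9 + 4)
  = |25| / √38
  = 25 / 6.164
  ≈ 4.056

4.056


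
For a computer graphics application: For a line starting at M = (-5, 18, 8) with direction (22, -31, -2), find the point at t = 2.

P(t) = M + t·d
  = (-5 + 22·2, 18 + (-31)·2, 8 + (-2)·2)
  = (-5 + 44, 18 - 62, 8 - 4)
  = (39, -44, 4)

(39, -44, 4)


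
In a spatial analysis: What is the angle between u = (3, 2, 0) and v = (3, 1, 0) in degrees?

u·v = 3·3 + 2·1 + 0·0 = 9 + 2 + 0 = 11
|u| = √(3² + 2² + 0²) = √13 ≈ 3.606
|v| = √(3² + 1² + 0²) = √10 ≈ 3.162
cos θ = (u·v)/(|u||v|) = 11/(3.606·3.162) ≈ 0.9648
θ = arccos(0.9648) ≈ 15.26°

15.26°


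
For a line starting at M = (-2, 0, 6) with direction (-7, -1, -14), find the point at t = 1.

P(t) = M + t·d
  = (-2 + (-7)·1, 0 + (-1)·1, 6 + (-14)·1)
  = (-2 - 7, 0 - 1, 6 - 14)
  = (-9, -1, -8)

(-9, -1, -8)


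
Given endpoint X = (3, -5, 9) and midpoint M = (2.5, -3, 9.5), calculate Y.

Y = 2M - X
  = (2·2.5 - 3, 2·(-3) - (-5), 2·9.5 - 9)
  = (5 - 3, -6 + 5, 19 - 9)
  = (2, -1, 10)

(2, -1, 10)


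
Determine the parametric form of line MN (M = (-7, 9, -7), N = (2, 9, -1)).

Direction vector d = N - M = (2 + 7, 9 - 9, -1 + 7) = (9, 0, 6)
Parametric form r = M + t·d:
x = -7 + 9t, y = 9, z = -7 + 6t

x = -7 + 9t, y = 9, z = -7 + 6t


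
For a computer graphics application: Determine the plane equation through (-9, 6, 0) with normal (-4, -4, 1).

The plane through P with normal n = (a, b, c) satisfies n·(r - P) = 0,
i.e. ax + by + cz = a·x₀ + b·y₀ + c·z₀.
d = (-4)·(-9) + (-4)·6 + 1·0
  = 36 - 24 + 0
  = 12
Equation: -4x - 4y + z = 12

-4x - 4y + z = 12


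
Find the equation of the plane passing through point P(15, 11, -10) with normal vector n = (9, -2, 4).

The plane through P with normal n = (a, b, c) satisfies n·(r - P) = 0,
i.e. ax + by + cz = a·x₀ + b·y₀ + c·z₀.
d = 9·15 + (-2)·11 + 4·(-10)
  = 135 - 22 - 40
  = 73
Equation: 9x - 2y + 4z = 73

9x - 2y + 4z = 73


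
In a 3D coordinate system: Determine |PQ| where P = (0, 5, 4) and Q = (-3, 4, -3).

d = √[(x₂-x₁)² + (y₂-y₁)² + (z₂-z₁)²]
  = √[(-3)² + (-1)² + (-7)²]
  = √[9 + 1 + 49]
  = √59
  ≈ 7.681

7.681


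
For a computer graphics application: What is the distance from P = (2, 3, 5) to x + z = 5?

distance = |a·x₀ + b·y₀ + c·z₀ - d| / √(a² + b² + c²)
  = |1·2 + 0·3 + 1·5 - 5| / √(1² + 0² + 1²)
  = |2 + 0 + 5 - 5| / √(1 + 0 + 1)
  = |2| / √2
  = 2 / 1.414
  ≈ 1.414

1.414


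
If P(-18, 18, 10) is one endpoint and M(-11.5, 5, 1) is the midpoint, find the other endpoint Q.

Q = 2M - P
  = (2·(-11.5) - (-18), 2·5 - 18, 2·1 - 10)
  = (-23 + 18, 10 - 18, 2 - 10)
  = (-5, -8, -8)

(-5, -8, -8)


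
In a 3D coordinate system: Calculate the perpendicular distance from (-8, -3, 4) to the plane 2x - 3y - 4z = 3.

distance = |a·x₀ + b·y₀ + c·z₀ - d| / √(a² + b² + c²)
  = |2·(-8) + (-3)·(-3) + (-4)·4 - 3| / √(2² + (-3)² + (-4)²)
  = |-16 + 9 - 16 - 3| / √(4 + 9 + 16)
  = |-26| / √29
  = 26 / 5.385
  ≈ 4.828

4.828


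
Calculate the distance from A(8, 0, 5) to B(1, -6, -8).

d = √[(x₂-x₁)² + (y₂-y₁)² + (z₂-z₁)²]
  = √[(-7)² + (-6)² + (-13)²]
  = √[49 + 36 + 169]
  = √254
  ≈ 15.94

15.94


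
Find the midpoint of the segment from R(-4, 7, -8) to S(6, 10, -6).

M = ((x₁+x₂)/2, (y₁+y₂)/2, (z₁+z₂)/2)
  = ((-4 + 6)/2, (7 + 10)/2, (-8 - 6)/2)
  = (2/2, 17/2, -14/2)
  = (1, 8.5, -7)

(1, 8.5, -7)


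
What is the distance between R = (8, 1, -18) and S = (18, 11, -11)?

d = √[(x₂-x₁)² + (y₂-y₁)² + (z₂-z₁)²]
  = √[10² + 10² + 7²]
  = √[100 + 100 + 49]
  = √249
  ≈ 15.78

15.78


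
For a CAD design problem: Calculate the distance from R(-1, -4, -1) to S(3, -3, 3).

d = √[(x₂-x₁)² + (y₂-y₁)² + (z₂-z₁)²]
  = √[4² + 1² + 4²]
  = √[16 + 1 + 16]
  = √33
  ≈ 5.745

5.745


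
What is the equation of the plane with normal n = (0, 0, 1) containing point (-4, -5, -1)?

The plane through P with normal n = (a, b, c) satisfies n·(r - P) = 0,
i.e. ax + by + cz = a·x₀ + b·y₀ + c·z₀.
d = 0·(-4) + 0·(-5) + 1·(-1)
  = 0 + 0 - 1
  = -1
Equation: z = -1

z = -1


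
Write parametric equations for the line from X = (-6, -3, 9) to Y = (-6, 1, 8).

Direction vector d = Y - X = (-6 + 6, 1 + 3, 8 - 9) = (0, 4, -1)
Parametric form r = X + t·d:
x = -6, y = -3 + 4t, z = 9 - t

x = -6, y = -3 + 4t, z = 9 - t


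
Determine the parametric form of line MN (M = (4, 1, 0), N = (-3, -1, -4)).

Direction vector d = N - M = (-3 - 4, -1 - 1, -4 + 0) = (-7, -2, -4)
Parametric form r = M + t·d:
x = 4 - 7t, y = 1 - 2t, z = 0 - 4t

x = 4 - 7t, y = 1 - 2t, z = 0 - 4t


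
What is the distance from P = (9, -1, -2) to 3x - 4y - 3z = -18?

distance = |a·x₀ + b·y₀ + c·z₀ - d| / √(a² + b² + c²)
  = |3·9 + (-4)·(-1) + (-3)·(-2) - (-18)| / √(3² + (-4)² + (-3)²)
  = |27 + 4 + 6 + 18| / √(9 + 16 + 9)
  = |55| / √34
  = 55 / 5.831
  ≈ 9.432

9.432


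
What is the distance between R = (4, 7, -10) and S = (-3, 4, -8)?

d = √[(x₂-x₁)² + (y₂-y₁)² + (z₂-z₁)²]
  = √[(-7)² + (-3)² + 2²]
  = √[49 + 9 + 4]
  = √62
  ≈ 7.874

7.874


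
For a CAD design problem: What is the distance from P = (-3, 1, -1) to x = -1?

distance = |a·x₀ + b·y₀ + c·z₀ - d| / √(a² + b² + c²)
  = |1·(-3) + 0·1 + 0·(-1) - (-1)| / √(1² + 0² + 0²)
  = |-3 + 0 + 0 + 1| / √(1 + 0 + 0)
  = |-2| / √1
  = 2 / 1
  ≈ 2

2


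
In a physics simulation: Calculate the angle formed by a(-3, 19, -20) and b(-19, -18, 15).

a·b = (-3)·(-19) + 19·(-18) + (-20)·15 = 57 - 342 - 300 = -585
|a| = √((-3)² + 19² + (-20)²) = √770 ≈ 27.75
|b| = √((-19)² + (-18)² + 15²) = √910 ≈ 30.17
cos θ = (a·b)/(|a||b|) = -585/(27.75·30.17) ≈ -0.6989
θ = arccos(-0.6989) ≈ 134.3°

134.3°


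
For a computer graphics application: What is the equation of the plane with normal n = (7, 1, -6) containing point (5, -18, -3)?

The plane through P with normal n = (a, b, c) satisfies n·(r - P) = 0,
i.e. ax + by + cz = a·x₀ + b·y₀ + c·z₀.
d = 7·5 + 1·(-18) + (-6)·(-3)
  = 35 - 18 + 18
  = 35
Equation: 7x + y - 6z = 35

7x + y - 6z = 35


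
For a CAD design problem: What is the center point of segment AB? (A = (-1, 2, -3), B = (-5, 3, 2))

M = ((x₁+x₂)/2, (y₁+y₂)/2, (z₁+z₂)/2)
  = ((-1 - 5)/2, (2 + 3)/2, (-3 + 2)/2)
  = (-6/2, 5/2, -1/2)
  = (-3, 2.5, -0.5)

(-3, 2.5, -0.5)


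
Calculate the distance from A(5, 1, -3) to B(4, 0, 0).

d = √[(x₂-x₁)² + (y₂-y₁)² + (z₂-z₁)²]
  = √[(-1)² + (-1)² + 3²]
  = √[1 + 1 + 9]
  = √11
  ≈ 3.317

3.317


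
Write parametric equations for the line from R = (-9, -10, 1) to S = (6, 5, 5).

Direction vector d = S - R = (6 + 9, 5 + 10, 5 - 1) = (15, 15, 4)
Parametric form r = R + t·d:
x = -9 + 15t, y = -10 + 15t, z = 1 + 4t

x = -9 + 15t, y = -10 + 15t, z = 1 + 4t


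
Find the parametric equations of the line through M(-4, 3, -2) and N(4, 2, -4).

Direction vector d = N - M = (4 + 4, 2 - 3, -4 + 2) = (8, -1, -2)
Parametric form r = M + t·d:
x = -4 + 8t, y = 3 - t, z = -2 - 2t

x = -4 + 8t, y = 3 - t, z = -2 - 2t


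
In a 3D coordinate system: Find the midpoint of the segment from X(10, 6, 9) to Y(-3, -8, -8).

M = ((x₁+x₂)/2, (y₁+y₂)/2, (z₁+z₂)/2)
  = ((10 - 3)/2, (6 - 8)/2, (9 - 8)/2)
  = (7/2, -2/2, 1/2)
  = (3.5, -1, 0.5)

(3.5, -1, 0.5)


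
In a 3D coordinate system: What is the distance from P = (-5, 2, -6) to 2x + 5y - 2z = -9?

distance = |a·x₀ + b·y₀ + c·z₀ - d| / √(a² + b² + c²)
  = |2·(-5) + 5·2 + (-2)·(-6) - (-9)| / √(2² + 5² + (-2)²)
  = |-10 + 10 + 12 + 9| / √(4 + 25 + 4)
  = |21| / √33
  = 21 / 5.745
  ≈ 3.656

3.656


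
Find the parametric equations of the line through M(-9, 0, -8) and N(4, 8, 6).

Direction vector d = N - M = (4 + 9, 8 + 0, 6 + 8) = (13, 8, 14)
Parametric form r = M + t·d:
x = -9 + 13t, y = 0 + 8t, z = -8 + 14t

x = -9 + 13t, y = 0 + 8t, z = -8 + 14t


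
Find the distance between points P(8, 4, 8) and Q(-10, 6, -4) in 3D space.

d = √[(x₂-x₁)² + (y₂-y₁)² + (z₂-z₁)²]
  = √[(-18)² + 2² + (-12)²]
  = √[324 + 4 + 144]
  = √472
  ≈ 21.73

21.73


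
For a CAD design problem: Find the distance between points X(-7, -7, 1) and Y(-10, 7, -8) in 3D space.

d = √[(x₂-x₁)² + (y₂-y₁)² + (z₂-z₁)²]
  = √[(-3)² + 14² + (-9)²]
  = √[9 + 196 + 81]
  = √286
  ≈ 16.91

16.91


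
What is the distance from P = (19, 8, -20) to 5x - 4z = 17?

distance = |a·x₀ + b·y₀ + c·z₀ - d| / √(a² + b² + c²)
  = |5·19 + 0·8 + (-4)·(-20) - 17| / √(5² + 0² + (-4)²)
  = |95 + 0 + 80 - 17| / √(25 + 0 + 16)
  = |158| / √41
  = 158 / 6.403
  ≈ 24.68

24.68


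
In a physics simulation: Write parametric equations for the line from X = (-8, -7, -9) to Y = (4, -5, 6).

Direction vector d = Y - X = (4 + 8, -5 + 7, 6 + 9) = (12, 2, 15)
Parametric form r = X + t·d:
x = -8 + 12t, y = -7 + 2t, z = -9 + 15t

x = -8 + 12t, y = -7 + 2t, z = -9 + 15t


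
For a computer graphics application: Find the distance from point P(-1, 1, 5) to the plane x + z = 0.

distance = |a·x₀ + b·y₀ + c·z₀ - d| / √(a² + b² + c²)
  = |1·(-1) + 0·1 + 1·5 - 0| / √(1² + 0² + 1²)
  = |-1 + 0 + 5 + 0| / √(1 + 0 + 1)
  = |4| / √2
  = 4 / 1.414
  ≈ 2.828

2.828


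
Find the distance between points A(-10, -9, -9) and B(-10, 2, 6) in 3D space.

d = √[(x₂-x₁)² + (y₂-y₁)² + (z₂-z₁)²]
  = √[0² + 11² + 15²]
  = √[0 + 121 + 225]
  = √346
  ≈ 18.6

18.6


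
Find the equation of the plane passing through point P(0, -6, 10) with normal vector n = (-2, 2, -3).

The plane through P with normal n = (a, b, c) satisfies n·(r - P) = 0,
i.e. ax + by + cz = a·x₀ + b·y₀ + c·z₀.
d = (-2)·0 + 2·(-6) + (-3)·10
  = 0 - 12 - 30
  = -42
Equation: -2x + 2y - 3z = -42

-2x + 2y - 3z = -42


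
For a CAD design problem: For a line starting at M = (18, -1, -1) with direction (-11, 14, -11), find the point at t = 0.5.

P(t) = M + t·d
  = (18 + (-11)·0.5, -1 + 14·0.5, -1 + (-11)·0.5)
  = (18 - 5.5, -1 + 7, -1 - 5.5)
  = (12.5, 6, -6.5)

(12.5, 6, -6.5)


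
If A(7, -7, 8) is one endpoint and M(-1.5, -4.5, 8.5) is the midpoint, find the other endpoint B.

B = 2M - A
  = (2·(-1.5) - 7, 2·(-4.5) - (-7), 2·8.5 - 8)
  = (-3 - 7, -9 + 7, 17 - 8)
  = (-10, -2, 9)

(-10, -2, 9)


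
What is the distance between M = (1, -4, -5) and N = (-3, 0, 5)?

d = √[(x₂-x₁)² + (y₂-y₁)² + (z₂-z₁)²]
  = √[(-4)² + 4² + 10²]
  = √[16 + 16 + 100]
  = √132
  ≈ 11.49

11.49


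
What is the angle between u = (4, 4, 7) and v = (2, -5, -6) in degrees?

u·v = 4·2 + 4·(-5) + 7·(-6) = 8 - 20 - 42 = -54
|u| = √(4² + 4² + 7²) = √81 ≈ 9
|v| = √(2² + (-5)² + (-6)²) = √65 ≈ 8.062
cos θ = (u·v)/(|u||v|) = -54/(9·8.062) ≈ -0.7442
θ = arccos(-0.7442) ≈ 138.1°

138.1°


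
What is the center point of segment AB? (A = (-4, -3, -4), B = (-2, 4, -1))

M = ((x₁+x₂)/2, (y₁+y₂)/2, (z₁+z₂)/2)
  = ((-4 - 2)/2, (-3 + 4)/2, (-4 - 1)/2)
  = (-6/2, 1/2, -5/2)
  = (-3, 0.5, -2.5)

(-3, 0.5, -2.5)


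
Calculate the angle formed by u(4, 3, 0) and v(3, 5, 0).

u·v = 4·3 + 3·5 + 0·0 = 12 + 15 + 0 = 27
|u| = √(4² + 3² + 0²) = √25 ≈ 5
|v| = √(3² + 5² + 0²) = √34 ≈ 5.831
cos θ = (u·v)/(|u||v|) = 27/(5·5.831) ≈ 0.9261
θ = arccos(0.9261) ≈ 22.17°

22.17°


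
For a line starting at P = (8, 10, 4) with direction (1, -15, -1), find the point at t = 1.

P(t) = P + t·d
  = (8 + 1·1, 10 + (-15)·1, 4 + (-1)·1)
  = (8 + 1, 10 - 15, 4 - 1)
  = (9, -5, 3)

(9, -5, 3)


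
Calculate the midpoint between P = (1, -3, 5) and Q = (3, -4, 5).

M = ((x₁+x₂)/2, (y₁+y₂)/2, (z₁+z₂)/2)
  = ((1 + 3)/2, (-3 - 4)/2, (5 + 5)/2)
  = (4/2, -7/2, 10/2)
  = (2, -3.5, 5)

(2, -3.5, 5)


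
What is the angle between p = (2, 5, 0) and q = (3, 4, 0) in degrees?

p·q = 2·3 + 5·4 + 0·0 = 6 + 20 + 0 = 26
|p| = √(2² + 5² + 0²) = √29 ≈ 5.385
|q| = √(3² + 4² + 0²) = √25 ≈ 5
cos θ = (p·q)/(|p||q|) = 26/(5.385·5) ≈ 0.9656
θ = arccos(0.9656) ≈ 15.07°

15.07°


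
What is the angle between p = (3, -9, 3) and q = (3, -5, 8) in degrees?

p·q = 3·3 + (-9)·(-5) + 3·8 = 9 + 45 + 24 = 78
|p| = √(3² + (-9)² + 3²) = √99 ≈ 9.95
|q| = √(3² + (-5)² + 8²) = √98 ≈ 9.899
cos θ = (p·q)/(|p||q|) = 78/(9.95·9.899) ≈ 0.7919
θ = arccos(0.7919) ≈ 37.64°

37.64°


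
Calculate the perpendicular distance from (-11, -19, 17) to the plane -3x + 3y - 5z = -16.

distance = |a·x₀ + b·y₀ + c·z₀ - d| / √(a² + b² + c²)
  = |(-3)·(-11) + 3·(-19) + (-5)·17 - (-16)| / √((-3)² + 3² + (-5)²)
  = |33 - 57 - 85 + 16| / √(9 + 9 + 25)
  = |-93| / √43
  = 93 / 6.557
  ≈ 14.18

14.18


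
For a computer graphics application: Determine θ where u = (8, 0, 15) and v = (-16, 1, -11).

u·v = 8·(-16) + 0·1 + 15·(-11) = -128 + 0 - 165 = -293
|u| = √(8² + 0² + 15²) = √289 ≈ 17
|v| = √((-16)² + 1² + (-11)²) = √378 ≈ 19.44
cos θ = (u·v)/(|u||v|) = -293/(17·19.44) ≈ -0.8865
θ = arccos(-0.8865) ≈ 152.4°

152.4°


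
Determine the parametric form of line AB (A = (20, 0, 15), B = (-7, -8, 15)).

Direction vector d = B - A = (-7 - 20, -8 + 0, 15 - 15) = (-27, -8, 0)
Parametric form r = A + t·d:
x = 20 - 27t, y = 0 - 8t, z = 15

x = 20 - 27t, y = 0 - 8t, z = 15


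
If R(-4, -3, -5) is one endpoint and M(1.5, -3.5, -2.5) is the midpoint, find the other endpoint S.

S = 2M - R
  = (2·1.5 - (-4), 2·(-3.5) - (-3), 2·(-2.5) - (-5))
  = (3 + 4, -7 + 3, -5 + 5)
  = (7, -4, 0)

(7, -4, 0)


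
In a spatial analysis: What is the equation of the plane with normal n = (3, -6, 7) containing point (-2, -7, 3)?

The plane through P with normal n = (a, b, c) satisfies n·(r - P) = 0,
i.e. ax + by + cz = a·x₀ + b·y₀ + c·z₀.
d = 3·(-2) + (-6)·(-7) + 7·3
  = -6 + 42 + 21
  = 57
Equation: 3x - 6y + 7z = 57

3x - 6y + 7z = 57


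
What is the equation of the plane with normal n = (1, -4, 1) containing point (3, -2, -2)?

The plane through P with normal n = (a, b, c) satisfies n·(r - P) = 0,
i.e. ax + by + cz = a·x₀ + b·y₀ + c·z₀.
d = 1·3 + (-4)·(-2) + 1·(-2)
  = 3 + 8 - 2
  = 9
Equation: x - 4y + z = 9

x - 4y + z = 9


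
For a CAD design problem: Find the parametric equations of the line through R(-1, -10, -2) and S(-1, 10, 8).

Direction vector d = S - R = (-1 + 1, 10 + 10, 8 + 2) = (0, 20, 10)
Parametric form r = R + t·d:
x = -1, y = -10 + 20t, z = -2 + 10t

x = -1, y = -10 + 20t, z = -2 + 10t


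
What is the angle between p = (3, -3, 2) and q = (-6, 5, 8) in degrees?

p·q = 3·(-6) + (-3)·5 + 2·8 = -18 - 15 + 16 = -17
|p| = √(3² + (-3)² + 2²) = √22 ≈ 4.69
|q| = √((-6)² + 5² + 8²) = √125 ≈ 11.18
cos θ = (p·q)/(|p||q|) = -17/(4.69·11.18) ≈ -0.3242
θ = arccos(-0.3242) ≈ 108.9°

108.9°


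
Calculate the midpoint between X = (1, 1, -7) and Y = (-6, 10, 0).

M = ((x₁+x₂)/2, (y₁+y₂)/2, (z₁+z₂)/2)
  = ((1 - 6)/2, (1 + 10)/2, (-7 + 0)/2)
  = (-5/2, 11/2, -7/2)
  = (-2.5, 5.5, -3.5)

(-2.5, 5.5, -3.5)


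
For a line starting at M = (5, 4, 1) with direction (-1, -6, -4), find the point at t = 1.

P(t) = M + t·d
  = (5 + (-1)·1, 4 + (-6)·1, 1 + (-4)·1)
  = (5 - 1, 4 - 6, 1 - 4)
  = (4, -2, -3)

(4, -2, -3)


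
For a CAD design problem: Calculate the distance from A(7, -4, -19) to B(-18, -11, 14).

d = √[(x₂-x₁)² + (y₂-y₁)² + (z₂-z₁)²]
  = √[(-25)² + (-7)² + 33²]
  = √[625 + 49 + 1089]
  = √1763
  ≈ 41.99

41.99


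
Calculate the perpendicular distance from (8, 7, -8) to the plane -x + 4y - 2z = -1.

distance = |a·x₀ + b·y₀ + c·z₀ - d| / √(a² + b² + c²)
  = |(-1)·8 + 4·7 + (-2)·(-8) - (-1)| / √((-1)² + 4² + (-2)²)
  = |-8 + 28 + 16 + 1| / √(1 + 16 + 4)
  = |37| / √21
  = 37 / 4.583
  ≈ 8.074

8.074


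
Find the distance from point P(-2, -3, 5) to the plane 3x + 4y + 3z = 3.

distance = |a·x₀ + b·y₀ + c·z₀ - d| / √(a² + b² + c²)
  = |3·(-2) + 4·(-3) + 3·5 - 3| / √(3² + 4² + 3²)
  = |-6 - 12 + 15 - 3| / √(9 + 16 + 9)
  = |-6| / √34
  = 6 / 5.831
  ≈ 1.029

1.029


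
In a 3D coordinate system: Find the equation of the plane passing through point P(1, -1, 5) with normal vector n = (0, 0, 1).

The plane through P with normal n = (a, b, c) satisfies n·(r - P) = 0,
i.e. ax + by + cz = a·x₀ + b·y₀ + c·z₀.
d = 0·1 + 0·(-1) + 1·5
  = 0 + 0 + 5
  = 5
Equation: z = 5

z = 5


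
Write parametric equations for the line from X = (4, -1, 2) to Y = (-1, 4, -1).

Direction vector d = Y - X = (-1 - 4, 4 + 1, -1 - 2) = (-5, 5, -3)
Parametric form r = X + t·d:
x = 4 - 5t, y = -1 + 5t, z = 2 - 3t

x = 4 - 5t, y = -1 + 5t, z = 2 - 3t


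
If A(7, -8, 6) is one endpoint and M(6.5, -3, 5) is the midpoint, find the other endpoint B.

B = 2M - A
  = (2·6.5 - 7, 2·(-3) - (-8), 2·5 - 6)
  = (13 - 7, -6 + 8, 10 - 6)
  = (6, 2, 4)

(6, 2, 4)


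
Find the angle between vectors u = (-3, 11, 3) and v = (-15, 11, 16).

u·v = (-3)·(-15) + 11·11 + 3·16 = 45 + 121 + 48 = 214
|u| = √((-3)² + 11² + 3²) = √139 ≈ 11.79
|v| = √((-15)² + 11² + 16²) = √602 ≈ 24.54
cos θ = (u·v)/(|u||v|) = 214/(11.79·24.54) ≈ 0.7398
θ = arccos(0.7398) ≈ 42.29°

42.29°


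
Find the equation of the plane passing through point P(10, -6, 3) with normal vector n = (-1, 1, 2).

The plane through P with normal n = (a, b, c) satisfies n·(r - P) = 0,
i.e. ax + by + cz = a·x₀ + b·y₀ + c·z₀.
d = (-1)·10 + 1·(-6) + 2·3
  = -10 - 6 + 6
  = -10
Equation: -x + y + 2z = -10

-x + y + 2z = -10


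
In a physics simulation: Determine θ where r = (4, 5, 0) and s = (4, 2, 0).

r·s = 4·4 + 5·2 + 0·0 = 16 + 10 + 0 = 26
|r| = √(4² + 5² + 0²) = √41 ≈ 6.403
|s| = √(4² + 2² + 0²) = √20 ≈ 4.472
cos θ = (r·s)/(|r||s|) = 26/(6.403·4.472) ≈ 0.908
θ = arccos(0.908) ≈ 24.78°

24.78°


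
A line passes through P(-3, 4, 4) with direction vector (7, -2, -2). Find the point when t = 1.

P(t) = P + t·d
  = (-3 + 7·1, 4 + (-2)·1, 4 + (-2)·1)
  = (-3 + 7, 4 - 2, 4 - 2)
  = (4, 2, 2)

(4, 2, 2)


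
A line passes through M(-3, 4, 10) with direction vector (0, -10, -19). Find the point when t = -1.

P(t) = M + t·d
  = (-3 + 0·(-1), 4 + (-10)·(-1), 10 + (-19)·(-1))
  = (-3 + 0, 4 + 10, 10 + 19)
  = (-3, 14, 29)

(-3, 14, 29)


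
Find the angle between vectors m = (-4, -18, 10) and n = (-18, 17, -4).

m·n = (-4)·(-18) + (-18)·17 + 10·(-4) = 72 - 306 - 40 = -274
|m| = √((-4)² + (-18)² + 10²) = √440 ≈ 20.98
|n| = √((-18)² + 17² + (-4)²) = √629 ≈ 25.08
cos θ = (m·n)/(|m||n|) = -274/(20.98·25.08) ≈ -0.5208
θ = arccos(-0.5208) ≈ 121.4°

121.4°


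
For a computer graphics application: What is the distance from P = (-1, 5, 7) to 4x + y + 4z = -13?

distance = |a·x₀ + b·y₀ + c·z₀ - d| / √(a² + b² + c²)
  = |4·(-1) + 1·5 + 4·7 - (-13)| / √(4² + 1² + 4²)
  = |-4 + 5 + 28 + 13| / √(16 + 1 + 16)
  = |42| / √33
  = 42 / 5.745
  ≈ 7.311

7.311


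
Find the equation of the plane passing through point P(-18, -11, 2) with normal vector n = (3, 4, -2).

The plane through P with normal n = (a, b, c) satisfies n·(r - P) = 0,
i.e. ax + by + cz = a·x₀ + b·y₀ + c·z₀.
d = 3·(-18) + 4·(-11) + (-2)·2
  = -54 - 44 - 4
  = -102
Equation: 3x + 4y - 2z = -102

3x + 4y - 2z = -102


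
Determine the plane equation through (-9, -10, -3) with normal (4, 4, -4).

The plane through P with normal n = (a, b, c) satisfies n·(r - P) = 0,
i.e. ax + by + cz = a·x₀ + b·y₀ + c·z₀.
d = 4·(-9) + 4·(-10) + (-4)·(-3)
  = -36 - 40 + 12
  = -64
Equation: 4x + 4y - 4z = -64

4x + 4y - 4z = -64


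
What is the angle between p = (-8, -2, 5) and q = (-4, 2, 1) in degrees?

p·q = (-8)·(-4) + (-2)·2 + 5·1 = 32 - 4 + 5 = 33
|p| = √((-8)² + (-2)² + 5²) = √93 ≈ 9.644
|q| = √((-4)² + 2² + 1²) = √21 ≈ 4.583
cos θ = (p·q)/(|p||q|) = 33/(9.644·4.583) ≈ 0.7467
θ = arccos(0.7467) ≈ 41.69°

41.69°


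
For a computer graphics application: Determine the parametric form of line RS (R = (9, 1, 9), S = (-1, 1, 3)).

Direction vector d = S - R = (-1 - 9, 1 - 1, 3 - 9) = (-10, 0, -6)
Parametric form r = R + t·d:
x = 9 - 10t, y = 1, z = 9 - 6t

x = 9 - 10t, y = 1, z = 9 - 6t


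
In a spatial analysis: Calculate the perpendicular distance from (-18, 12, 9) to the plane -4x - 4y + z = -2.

distance = |a·x₀ + b·y₀ + c·z₀ - d| / √(a² + b² + c²)
  = |(-4)·(-18) + (-4)·12 + 1·9 - (-2)| / √((-4)² + (-4)² + 1²)
  = |72 - 48 + 9 + 2| / √(16 + 16 + 1)
  = |35| / √33
  = 35 / 5.745
  ≈ 6.093

6.093


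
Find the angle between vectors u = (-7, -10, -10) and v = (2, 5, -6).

u·v = (-7)·2 + (-10)·5 + (-10)·(-6) = -14 - 50 + 60 = -4
|u| = √((-7)² + (-10)² + (-10)²) = √249 ≈ 15.78
|v| = √(2² + 5² + (-6)²) = √65 ≈ 8.062
cos θ = (u·v)/(|u||v|) = -4/(15.78·8.062) ≈ -0.03144
θ = arccos(-0.03144) ≈ 91.8°

91.8°


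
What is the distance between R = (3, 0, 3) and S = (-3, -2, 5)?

d = √[(x₂-x₁)² + (y₂-y₁)² + (z₂-z₁)²]
  = √[(-6)² + (-2)² + 2²]
  = √[36 + 4 + 4]
  = √44
  ≈ 6.633

6.633


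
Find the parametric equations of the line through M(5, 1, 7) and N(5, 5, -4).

Direction vector d = N - M = (5 - 5, 5 - 1, -4 - 7) = (0, 4, -11)
Parametric form r = M + t·d:
x = 5, y = 1 + 4t, z = 7 - 11t

x = 5, y = 1 + 4t, z = 7 - 11t


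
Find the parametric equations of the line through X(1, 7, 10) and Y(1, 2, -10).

Direction vector d = Y - X = (1 - 1, 2 - 7, -10 - 10) = (0, -5, -20)
Parametric form r = X + t·d:
x = 1, y = 7 - 5t, z = 10 - 20t

x = 1, y = 7 - 5t, z = 10 - 20t


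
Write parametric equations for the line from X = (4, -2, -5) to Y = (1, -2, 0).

Direction vector d = Y - X = (1 - 4, -2 + 2, 0 + 5) = (-3, 0, 5)
Parametric form r = X + t·d:
x = 4 - 3t, y = -2, z = -5 + 5t

x = 4 - 3t, y = -2, z = -5 + 5t


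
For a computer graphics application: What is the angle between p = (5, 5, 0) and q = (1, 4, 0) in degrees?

p·q = 5·1 + 5·4 + 0·0 = 5 + 20 + 0 = 25
|p| = √(5² + 5² + 0²) = √50 ≈ 7.071
|q| = √(1² + 4² + 0²) = √17 ≈ 4.123
cos θ = (p·q)/(|p||q|) = 25/(7.071·4.123) ≈ 0.8575
θ = arccos(0.8575) ≈ 30.96°

30.96°


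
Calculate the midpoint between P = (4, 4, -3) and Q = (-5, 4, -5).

M = ((x₁+x₂)/2, (y₁+y₂)/2, (z₁+z₂)/2)
  = ((4 - 5)/2, (4 + 4)/2, (-3 - 5)/2)
  = (-1/2, 8/2, -8/2)
  = (-0.5, 4, -4)

(-0.5, 4, -4)


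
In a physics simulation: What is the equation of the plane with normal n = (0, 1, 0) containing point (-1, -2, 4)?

The plane through P with normal n = (a, b, c) satisfies n·(r - P) = 0,
i.e. ax + by + cz = a·x₀ + b·y₀ + c·z₀.
d = 0·(-1) + 1·(-2) + 0·4
  = 0 - 2 + 0
  = -2
Equation: y = -2

y = -2


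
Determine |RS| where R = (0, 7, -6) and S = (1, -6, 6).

d = √[(x₂-x₁)² + (y₂-y₁)² + (z₂-z₁)²]
  = √[1² + (-13)² + 12²]
  = √[1 + 169 + 144]
  = √314
  ≈ 17.72

17.72


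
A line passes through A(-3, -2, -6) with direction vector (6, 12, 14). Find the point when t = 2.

P(t) = A + t·d
  = (-3 + 6·2, -2 + 12·2, -6 + 14·2)
  = (-3 + 12, -2 + 24, -6 + 28)
  = (9, 22, 22)

(9, 22, 22)


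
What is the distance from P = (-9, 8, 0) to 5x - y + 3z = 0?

distance = |a·x₀ + b·y₀ + c·z₀ - d| / √(a² + b² + c²)
  = |5·(-9) + (-1)·8 + 3·0 - 0| / √(5² + (-1)² + 3²)
  = |-45 - 8 + 0 + 0| / √(25 + 1 + 9)
  = |-53| / √35
  = 53 / 5.916
  ≈ 8.959

8.959


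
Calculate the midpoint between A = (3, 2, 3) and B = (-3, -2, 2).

M = ((x₁+x₂)/2, (y₁+y₂)/2, (z₁+z₂)/2)
  = ((3 - 3)/2, (2 - 2)/2, (3 + 2)/2)
  = (0/2, 0/2, 5/2)
  = (0, 0, 2.5)

(0, 0, 2.5)


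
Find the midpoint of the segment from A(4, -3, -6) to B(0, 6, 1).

M = ((x₁+x₂)/2, (y₁+y₂)/2, (z₁+z₂)/2)
  = ((4 + 0)/2, (-3 + 6)/2, (-6 + 1)/2)
  = (4/2, 3/2, -5/2)
  = (2, 1.5, -2.5)

(2, 1.5, -2.5)


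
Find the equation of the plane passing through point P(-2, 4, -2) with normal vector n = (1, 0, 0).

The plane through P with normal n = (a, b, c) satisfies n·(r - P) = 0,
i.e. ax + by + cz = a·x₀ + b·y₀ + c·z₀.
d = 1·(-2) + 0·4 + 0·(-2)
  = -2 + 0 + 0
  = -2
Equation: x = -2

x = -2


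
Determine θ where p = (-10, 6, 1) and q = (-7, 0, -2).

p·q = (-10)·(-7) + 6·0 + 1·(-2) = 70 + 0 - 2 = 68
|p| = √((-10)² + 6² + 1²) = √137 ≈ 11.7
|q| = √((-7)² + 0² + (-2)²) = √53 ≈ 7.28
cos θ = (p·q)/(|p||q|) = 68/(11.7·7.28) ≈ 0.798
θ = arccos(0.798) ≈ 37.06°

37.06°


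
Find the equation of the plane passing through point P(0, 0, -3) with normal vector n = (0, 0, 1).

The plane through P with normal n = (a, b, c) satisfies n·(r - P) = 0,
i.e. ax + by + cz = a·x₀ + b·y₀ + c·z₀.
d = 0·0 + 0·0 + 1·(-3)
  = 0 + 0 - 3
  = -3
Equation: z = -3

z = -3


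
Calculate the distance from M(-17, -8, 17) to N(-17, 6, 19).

d = √[(x₂-x₁)² + (y₂-y₁)² + (z₂-z₁)²]
  = √[0² + 14² + 2²]
  = √[0 + 196 + 4]
  = √200
  ≈ 14.14

14.14


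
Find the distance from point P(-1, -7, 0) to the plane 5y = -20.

distance = |a·x₀ + b·y₀ + c·z₀ - d| / √(a² + b² + c²)
  = |0·(-1) + 5·(-7) + 0·0 - (-20)| / √(0² + 5² + 0²)
  = |0 - 35 + 0 + 20| / √(0 + 25 + 0)
  = |-15| / √25
  = 15 / 5
  ≈ 3

3


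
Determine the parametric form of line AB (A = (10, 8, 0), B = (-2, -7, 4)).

Direction vector d = B - A = (-2 - 10, -7 - 8, 4 + 0) = (-12, -15, 4)
Parametric form r = A + t·d:
x = 10 - 12t, y = 8 - 15t, z = 0 + 4t

x = 10 - 12t, y = 8 - 15t, z = 0 + 4t


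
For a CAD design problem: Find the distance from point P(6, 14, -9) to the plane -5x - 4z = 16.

distance = |a·x₀ + b·y₀ + c·z₀ - d| / √(a² + b² + c²)
  = |(-5)·6 + 0·14 + (-4)·(-9) - 16| / √((-5)² + 0² + (-4)²)
  = |-30 + 0 + 36 - 16| / √(25 + 0 + 16)
  = |-10| / √41
  = 10 / 6.403
  ≈ 1.562

1.562


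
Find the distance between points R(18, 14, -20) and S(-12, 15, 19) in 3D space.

d = √[(x₂-x₁)² + (y₂-y₁)² + (z₂-z₁)²]
  = √[(-30)² + 1² + 39²]
  = √[900 + 1 + 1521]
  = √2422
  ≈ 49.21

49.21


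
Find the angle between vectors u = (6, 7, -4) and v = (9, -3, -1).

u·v = 6·9 + 7·(-3) + (-4)·(-1) = 54 - 21 + 4 = 37
|u| = √(6² + 7² + (-4)²) = √101 ≈ 10.05
|v| = √(9² + (-3)² + (-1)²) = √91 ≈ 9.539
cos θ = (u·v)/(|u||v|) = 37/(10.05·9.539) ≈ 0.3859
θ = arccos(0.3859) ≈ 67.3°

67.3°


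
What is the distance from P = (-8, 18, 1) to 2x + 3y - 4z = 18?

distance = |a·x₀ + b·y₀ + c·z₀ - d| / √(a² + b² + c²)
  = |2·(-8) + 3·18 + (-4)·1 - 18| / √(2² + 3² + (-4)²)
  = |-16 + 54 - 4 - 18| / √(4 + 9 + 16)
  = |16| / √29
  = 16 / 5.385
  ≈ 2.971

2.971


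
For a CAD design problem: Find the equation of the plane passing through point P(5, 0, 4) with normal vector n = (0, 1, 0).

The plane through P with normal n = (a, b, c) satisfies n·(r - P) = 0,
i.e. ax + by + cz = a·x₀ + b·y₀ + c·z₀.
d = 0·5 + 1·0 + 0·4
  = 0 + 0 + 0
  = 0
Equation: y = 0

y = 0


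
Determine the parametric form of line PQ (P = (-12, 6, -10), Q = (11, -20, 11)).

Direction vector d = Q - P = (11 + 12, -20 - 6, 11 + 10) = (23, -26, 21)
Parametric form r = P + t·d:
x = -12 + 23t, y = 6 - 26t, z = -10 + 21t

x = -12 + 23t, y = 6 - 26t, z = -10 + 21t


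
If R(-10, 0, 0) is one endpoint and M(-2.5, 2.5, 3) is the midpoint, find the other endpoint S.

S = 2M - R
  = (2·(-2.5) - (-10), 2·2.5 - 0, 2·3 - 0)
  = (-5 + 10, 5 + 0, 6 + 0)
  = (5, 5, 6)

(5, 5, 6)


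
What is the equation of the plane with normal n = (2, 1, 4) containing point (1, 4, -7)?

The plane through P with normal n = (a, b, c) satisfies n·(r - P) = 0,
i.e. ax + by + cz = a·x₀ + b·y₀ + c·z₀.
d = 2·1 + 1·4 + 4·(-7)
  = 2 + 4 - 28
  = -22
Equation: 2x + y + 4z = -22

2x + y + 4z = -22


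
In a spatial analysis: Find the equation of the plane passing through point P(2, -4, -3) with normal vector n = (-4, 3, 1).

The plane through P with normal n = (a, b, c) satisfies n·(r - P) = 0,
i.e. ax + by + cz = a·x₀ + b·y₀ + c·z₀.
d = (-4)·2 + 3·(-4) + 1·(-3)
  = -8 - 12 - 3
  = -23
Equation: -4x + 3y + z = -23

-4x + 3y + z = -23


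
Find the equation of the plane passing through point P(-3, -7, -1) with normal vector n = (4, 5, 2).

The plane through P with normal n = (a, b, c) satisfies n·(r - P) = 0,
i.e. ax + by + cz = a·x₀ + b·y₀ + c·z₀.
d = 4·(-3) + 5·(-7) + 2·(-1)
  = -12 - 35 - 2
  = -49
Equation: 4x + 5y + 2z = -49

4x + 5y + 2z = -49


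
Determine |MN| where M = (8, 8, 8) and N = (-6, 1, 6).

d = √[(x₂-x₁)² + (y₂-y₁)² + (z₂-z₁)²]
  = √[(-14)² + (-7)² + (-2)²]
  = √[196 + 49 + 4]
  = √249
  ≈ 15.78

15.78


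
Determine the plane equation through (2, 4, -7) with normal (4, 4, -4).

The plane through P with normal n = (a, b, c) satisfies n·(r - P) = 0,
i.e. ax + by + cz = a·x₀ + b·y₀ + c·z₀.
d = 4·2 + 4·4 + (-4)·(-7)
  = 8 + 16 + 28
  = 52
Equation: 4x + 4y - 4z = 52

4x + 4y - 4z = 52


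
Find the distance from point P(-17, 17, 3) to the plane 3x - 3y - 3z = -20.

distance = |a·x₀ + b·y₀ + c·z₀ - d| / √(a² + b² + c²)
  = |3·(-17) + (-3)·17 + (-3)·3 - (-20)| / √(3² + (-3)² + (-3)²)
  = |-51 - 51 - 9 + 20| / √(9 + 9 + 9)
  = |-91| / √27
  = 91 / 5.196
  ≈ 17.51

17.51


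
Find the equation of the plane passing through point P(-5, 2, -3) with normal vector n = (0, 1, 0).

The plane through P with normal n = (a, b, c) satisfies n·(r - P) = 0,
i.e. ax + by + cz = a·x₀ + b·y₀ + c·z₀.
d = 0·(-5) + 1·2 + 0·(-3)
  = 0 + 2 + 0
  = 2
Equation: y = 2

y = 2


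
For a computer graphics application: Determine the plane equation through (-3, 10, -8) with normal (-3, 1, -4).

The plane through P with normal n = (a, b, c) satisfies n·(r - P) = 0,
i.e. ax + by + cz = a·x₀ + b·y₀ + c·z₀.
d = (-3)·(-3) + 1·10 + (-4)·(-8)
  = 9 + 10 + 32
  = 51
Equation: -3x + y - 4z = 51

-3x + y - 4z = 51


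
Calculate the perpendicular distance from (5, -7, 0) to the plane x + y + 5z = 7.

distance = |a·x₀ + b·y₀ + c·z₀ - d| / √(a² + b² + c²)
  = |1·5 + 1·(-7) + 5·0 - 7| / √(1² + 1² + 5²)
  = |5 - 7 + 0 - 7| / √(1 + 1 + 25)
  = |-9| / √27
  = 9 / 5.196
  ≈ 1.732

1.732


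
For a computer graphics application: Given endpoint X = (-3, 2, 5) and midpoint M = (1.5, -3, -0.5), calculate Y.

Y = 2M - X
  = (2·1.5 - (-3), 2·(-3) - 2, 2·(-0.5) - 5)
  = (3 + 3, -6 - 2, -1 - 5)
  = (6, -8, -6)

(6, -8, -6)


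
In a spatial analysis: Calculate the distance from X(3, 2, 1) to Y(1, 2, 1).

d = √[(x₂-x₁)² + (y₂-y₁)² + (z₂-z₁)²]
  = √[(-2)² + 0² + 0²]
  = √[4 + 0 + 0]
  = √4
  ≈ 2

2


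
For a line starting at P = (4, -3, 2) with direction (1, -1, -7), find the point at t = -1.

P(t) = P + t·d
  = (4 + 1·(-1), -3 + (-1)·(-1), 2 + (-7)·(-1))
  = (4 - 1, -3 + 1, 2 + 7)
  = (3, -2, 9)

(3, -2, 9)


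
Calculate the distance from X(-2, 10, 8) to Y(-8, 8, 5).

d = √[(x₂-x₁)² + (y₂-y₁)² + (z₂-z₁)²]
  = √[(-6)² + (-2)² + (-3)²]
  = √[36 + 4 + 9]
  = √49
  ≈ 7

7


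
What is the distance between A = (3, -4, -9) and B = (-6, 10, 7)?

d = √[(x₂-x₁)² + (y₂-y₁)² + (z₂-z₁)²]
  = √[(-9)² + 14² + 16²]
  = √[81 + 196 + 256]
  = √533
  ≈ 23.09

23.09


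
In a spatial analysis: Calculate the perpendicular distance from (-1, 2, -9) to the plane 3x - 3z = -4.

distance = |a·x₀ + b·y₀ + c·z₀ - d| / √(a² + b² + c²)
  = |3·(-1) + 0·2 + (-3)·(-9) - (-4)| / √(3² + 0² + (-3)²)
  = |-3 + 0 + 27 + 4| / √(9 + 0 + 9)
  = |28| / √18
  = 28 / 4.243
  ≈ 6.6

6.6


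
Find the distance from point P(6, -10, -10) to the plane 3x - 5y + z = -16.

distance = |a·x₀ + b·y₀ + c·z₀ - d| / √(a² + b² + c²)
  = |3·6 + (-5)·(-10) + 1·(-10) - (-16)| / √(3² + (-5)² + 1²)
  = |18 + 50 - 10 + 16| / √(9 + 25 + 1)
  = |74| / √35
  = 74 / 5.916
  ≈ 12.51

12.51


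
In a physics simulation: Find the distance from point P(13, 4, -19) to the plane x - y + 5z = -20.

distance = |a·x₀ + b·y₀ + c·z₀ - d| / √(a² + b² + c²)
  = |1·13 + (-1)·4 + 5·(-19) - (-20)| / √(1² + (-1)² + 5²)
  = |13 - 4 - 95 + 20| / √(1 + 1 + 25)
  = |-66| / √27
  = 66 / 5.196
  ≈ 12.7

12.7


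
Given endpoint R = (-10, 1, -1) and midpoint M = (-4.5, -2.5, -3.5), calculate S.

S = 2M - R
  = (2·(-4.5) - (-10), 2·(-2.5) - 1, 2·(-3.5) - (-1))
  = (-9 + 10, -5 - 1, -7 + 1)
  = (1, -6, -6)

(1, -6, -6)


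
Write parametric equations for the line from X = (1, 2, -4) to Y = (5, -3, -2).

Direction vector d = Y - X = (5 - 1, -3 - 2, -2 + 4) = (4, -5, 2)
Parametric form r = X + t·d:
x = 1 + 4t, y = 2 - 5t, z = -4 + 2t

x = 1 + 4t, y = 2 - 5t, z = -4 + 2t


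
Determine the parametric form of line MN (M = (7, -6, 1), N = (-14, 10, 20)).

Direction vector d = N - M = (-14 - 7, 10 + 6, 20 - 1) = (-21, 16, 19)
Parametric form r = M + t·d:
x = 7 - 21t, y = -6 + 16t, z = 1 + 19t

x = 7 - 21t, y = -6 + 16t, z = 1 + 19t


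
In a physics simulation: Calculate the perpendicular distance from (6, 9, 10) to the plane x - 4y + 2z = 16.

distance = |a·x₀ + b·y₀ + c·z₀ - d| / √(a² + b² + c²)
  = |1·6 + (-4)·9 + 2·10 - 16| / √(1² + (-4)² + 2²)
  = |6 - 36 + 20 - 16| / √(1 + 16 + 4)
  = |-26| / √21
  = 26 / 4.583
  ≈ 5.674

5.674


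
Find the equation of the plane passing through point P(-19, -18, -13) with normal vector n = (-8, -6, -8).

The plane through P with normal n = (a, b, c) satisfies n·(r - P) = 0,
i.e. ax + by + cz = a·x₀ + b·y₀ + c·z₀.
d = (-8)·(-19) + (-6)·(-18) + (-8)·(-13)
  = 152 + 108 + 104
  = 364
Equation: -8x - 6y - 8z = 364

-8x - 6y - 8z = 364


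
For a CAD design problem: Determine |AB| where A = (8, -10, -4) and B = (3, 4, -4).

d = √[(x₂-x₁)² + (y₂-y₁)² + (z₂-z₁)²]
  = √[(-5)² + 14² + 0²]
  = √[25 + 196 + 0]
  = √221
  ≈ 14.87

14.87


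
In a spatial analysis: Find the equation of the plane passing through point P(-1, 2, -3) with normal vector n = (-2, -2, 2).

The plane through P with normal n = (a, b, c) satisfies n·(r - P) = 0,
i.e. ax + by + cz = a·x₀ + b·y₀ + c·z₀.
d = (-2)·(-1) + (-2)·2 + 2·(-3)
  = 2 - 4 - 6
  = -8
Equation: -2x - 2y + 2z = -8

-2x - 2y + 2z = -8


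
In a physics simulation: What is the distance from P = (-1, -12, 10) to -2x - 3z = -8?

distance = |a·x₀ + b·y₀ + c·z₀ - d| / √(a² + b² + c²)
  = |(-2)·(-1) + 0·(-12) + (-3)·10 - (-8)| / √((-2)² + 0² + (-3)²)
  = |2 + 0 - 30 + 8| / √(4 + 0 + 9)
  = |-20| / √13
  = 20 / 3.606
  ≈ 5.547

5.547


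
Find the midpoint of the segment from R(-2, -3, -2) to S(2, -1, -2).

M = ((x₁+x₂)/2, (y₁+y₂)/2, (z₁+z₂)/2)
  = ((-2 + 2)/2, (-3 - 1)/2, (-2 - 2)/2)
  = (0/2, -4/2, -4/2)
  = (0, -2, -2)

(0, -2, -2)


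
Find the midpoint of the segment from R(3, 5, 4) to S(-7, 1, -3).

M = ((x₁+x₂)/2, (y₁+y₂)/2, (z₁+z₂)/2)
  = ((3 - 7)/2, (5 + 1)/2, (4 - 3)/2)
  = (-4/2, 6/2, 1/2)
  = (-2, 3, 0.5)

(-2, 3, 0.5)


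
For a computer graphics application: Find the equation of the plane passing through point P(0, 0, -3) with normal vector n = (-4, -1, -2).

The plane through P with normal n = (a, b, c) satisfies n·(r - P) = 0,
i.e. ax + by + cz = a·x₀ + b·y₀ + c·z₀.
d = (-4)·0 + (-1)·0 + (-2)·(-3)
  = 0 + 0 + 6
  = 6
Equation: -4x - y - 2z = 6

-4x - y - 2z = 6


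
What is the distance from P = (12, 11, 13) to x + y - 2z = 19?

distance = |a·x₀ + b·y₀ + c·z₀ - d| / √(a² + b² + c²)
  = |1·12 + 1·11 + (-2)·13 - 19| / √(1² + 1² + (-2)²)
  = |12 + 11 - 26 - 19| / √(1 + 1 + 4)
  = |-22| / √6
  = 22 / 2.449
  ≈ 8.981

8.981


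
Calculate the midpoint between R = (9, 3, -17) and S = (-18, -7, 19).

M = ((x₁+x₂)/2, (y₁+y₂)/2, (z₁+z₂)/2)
  = ((9 - 18)/2, (3 - 7)/2, (-17 + 19)/2)
  = (-9/2, -4/2, 2/2)
  = (-4.5, -2, 1)

(-4.5, -2, 1)


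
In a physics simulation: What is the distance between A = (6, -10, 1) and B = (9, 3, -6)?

d = √[(x₂-x₁)² + (y₂-y₁)² + (z₂-z₁)²]
  = √[3² + 13² + (-7)²]
  = √[9 + 169 + 49]
  = √227
  ≈ 15.07

15.07


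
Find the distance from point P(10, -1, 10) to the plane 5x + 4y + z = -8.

distance = |a·x₀ + b·y₀ + c·z₀ - d| / √(a² + b² + c²)
  = |5·10 + 4·(-1) + 1·10 - (-8)| / √(5² + 4² + 1²)
  = |50 - 4 + 10 + 8| / √(25 + 16 + 1)
  = |64| / √42
  = 64 / 6.481
  ≈ 9.875

9.875


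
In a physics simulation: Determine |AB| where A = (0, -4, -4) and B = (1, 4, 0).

d = √[(x₂-x₁)² + (y₂-y₁)² + (z₂-z₁)²]
  = √[1² + 8² + 4²]
  = √[1 + 64 + 16]
  = √81
  ≈ 9

9


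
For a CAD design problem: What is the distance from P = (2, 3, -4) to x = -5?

distance = |a·x₀ + b·y₀ + c·z₀ - d| / √(a² + b² + c²)
  = |1·2 + 0·3 + 0·(-4) - (-5)| / √(1² + 0² + 0²)
  = |2 + 0 + 0 + 5| / √(1 + 0 + 0)
  = |7| / √1
  = 7 / 1
  ≈ 7

7
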